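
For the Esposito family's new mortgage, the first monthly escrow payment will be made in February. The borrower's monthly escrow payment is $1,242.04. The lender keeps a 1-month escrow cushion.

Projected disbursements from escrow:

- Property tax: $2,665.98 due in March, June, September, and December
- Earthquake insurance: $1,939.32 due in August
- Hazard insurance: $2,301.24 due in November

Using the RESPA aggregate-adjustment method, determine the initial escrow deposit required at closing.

$2,484.08

Cushion = 1 × $1,242.04 = $1,242.04
Trial balance (start $0, +$1,242.04 each month, − disbursements):
  Feb: +$1,242.04 → $1,242.04
  Mar: +$1,242.04 − $2,665.98 → -$181.90
  Apr: +$1,242.04 → $1,060.14
  May: +$1,242.04 → $2,302.18
  Jun: +$1,242.04 − $2,665.98 → $878.24
  Jul: +$1,242.04 → $2,120.28
  Aug: +$1,242.04 − $1,939.32 → $1,423.00
  Sep: +$1,242.04 − $2,665.98 → -$0.94
  Oct: +$1,242.04 → $1,241.10
  Nov: +$1,242.04 − $2,301.24 → $181.90
  Dec: +$1,242.04 − $2,665.98 → -$1,242.04
  Jan: +$1,242.04 → $0.00
Lowest trial balance = -$1,242.04 (Dec)
Initial deposit = cushion − low point = $1,242.04 − (-$1,242.04) = $2,484.08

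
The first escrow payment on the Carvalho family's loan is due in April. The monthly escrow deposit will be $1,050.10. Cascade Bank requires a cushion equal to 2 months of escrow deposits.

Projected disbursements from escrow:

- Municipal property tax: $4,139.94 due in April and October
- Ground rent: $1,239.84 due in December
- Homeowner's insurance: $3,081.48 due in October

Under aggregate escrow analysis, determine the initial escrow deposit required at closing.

$6,110.86

Cushion = 2 × $1,050.10 = $2,100.20
Trial balance (start $0, +$1,050.10 each month, − disbursements):
  Apr: +$1,050.10 − $4,139.94 → -$3,089.84
  May: +$1,050.10 → -$2,039.74
  Jun: +$1,050.10 → -$989.64
  Jul: +$1,050.10 → $60.46
  Aug: +$1,050.10 → $1,110.56
  Sep: +$1,050.10 → $2,160.66
  Oct: +$1,050.10 − $7,221.42 → -$4,010.66
  Nov: +$1,050.10 → -$2,960.56
  Dec: +$1,050.10 − $1,239.84 → -$3,150.30
  Jan: +$1,050.10 → -$2,100.20
  Feb: +$1,050.10 → -$1,050.10
  Mar: +$1,050.10 → $0.00
Lowest trial balance = -$4,010.66 (Oct)
Initial deposit = cushion − low point = $2,100.20 − (-$4,010.66) = $6,110.86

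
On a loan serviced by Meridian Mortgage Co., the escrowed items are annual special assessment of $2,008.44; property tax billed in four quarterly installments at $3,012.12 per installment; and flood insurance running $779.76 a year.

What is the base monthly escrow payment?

Special assessment = $2,008.44
Property tax = $3,012.12 × 4 = $12,048.48
Flood insurance = $779.76
Annual escrow total = $2,008.44 + $12,048.48 + $779.76 = $14,836.68
Base monthly escrow = $14,836.68 ÷ 12 = $1,236.39

$1,236.39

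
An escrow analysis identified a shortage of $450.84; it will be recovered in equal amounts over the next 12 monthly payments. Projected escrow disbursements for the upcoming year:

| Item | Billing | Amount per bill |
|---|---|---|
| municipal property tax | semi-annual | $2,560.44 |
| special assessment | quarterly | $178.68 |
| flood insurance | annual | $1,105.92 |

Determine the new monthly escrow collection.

Municipal property tax — $2,560.44 × 2 = $5,120.88 per year
Special assessment — $178.68 × 4 = $714.72 per year
Flood insurance — $1,105.92 per year
Yearly total = $5,120.88 + $714.72 + $1,105.92 = $6,941.52
Base monthly escrow = $6,941.52 / 12 = $578.46
Shortage per month = $450.84 ÷ 12 = $37.57
New monthly escrow = $578.46 + $37.57 = $616.03

$616.03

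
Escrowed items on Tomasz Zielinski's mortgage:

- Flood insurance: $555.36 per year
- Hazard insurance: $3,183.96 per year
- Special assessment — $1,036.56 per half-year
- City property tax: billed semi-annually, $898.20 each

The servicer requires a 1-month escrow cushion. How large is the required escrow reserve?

Flood insurance = $555.36/yr
Hazard insurance = $3,183.96/yr
Special assessment = $1,036.56 × 2 = $2,073.12/yr
City property tax = $898.20 × 2 = $1,796.40/yr
Annual escrow total = $555.36 + $3,183.96 + $2,073.12 + $1,796.40 = $7,608.84
Per month = $7,608.84 ÷ 12 = $634.07
Cushion = 1 × $634.07 = $634.07

$634.07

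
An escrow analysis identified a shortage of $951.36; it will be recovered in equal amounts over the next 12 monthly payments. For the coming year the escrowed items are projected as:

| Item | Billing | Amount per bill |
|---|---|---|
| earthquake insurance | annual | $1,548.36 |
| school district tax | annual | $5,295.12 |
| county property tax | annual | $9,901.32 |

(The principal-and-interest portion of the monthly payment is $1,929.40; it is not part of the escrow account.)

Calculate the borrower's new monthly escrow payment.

$1,474.68

Earthquake insurance: $1,548.36/yr
School district tax: $5,295.12/yr
County property tax: $9,901.32/yr
Total per year = $1,548.36 + $5,295.12 + $9,901.32 = $16,744.80
Base monthly escrow = $16,744.80 / 12 = $1,395.40
Monthly shortage recovery: $951.36 / 12 = $79.28
Adjusted monthly = $1,395.40 + $79.28 = $1,474.68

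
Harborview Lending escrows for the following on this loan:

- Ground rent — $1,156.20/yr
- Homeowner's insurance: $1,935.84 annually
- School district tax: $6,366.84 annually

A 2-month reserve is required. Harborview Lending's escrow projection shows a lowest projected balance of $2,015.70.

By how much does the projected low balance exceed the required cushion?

Ground rent = $1,156.20
Homeowner's insurance = $1,935.84
School district tax = $6,366.84
Combined annual = $9,458.88
Base monthly escrow = $9,458.88 ÷ 12 = $788.24
Cushion = 2 × $788.24 = $1,576.48
Excess over cushion: $2,015.70 − $1,576.48 = $439.22

$439.22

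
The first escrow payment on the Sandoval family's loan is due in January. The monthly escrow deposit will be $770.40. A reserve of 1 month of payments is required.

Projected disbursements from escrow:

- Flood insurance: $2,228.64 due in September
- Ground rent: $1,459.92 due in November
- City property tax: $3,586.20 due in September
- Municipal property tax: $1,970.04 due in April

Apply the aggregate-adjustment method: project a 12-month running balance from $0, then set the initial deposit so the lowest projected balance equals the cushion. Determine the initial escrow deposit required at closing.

$1,621.68

Cushion = 1 × $770.40 = $770.40
Trial balance (start $0, +$770.40 each month, − disbursements):
  Jan: +$770.40 → $770.40
  Feb: +$770.40 → $1,540.80
  Mar: +$770.40 → $2,311.20
  Apr: +$770.40 − $1,970.04 → $1,111.56
  May: +$770.40 → $1,881.96
  Jun: +$770.40 → $2,652.36
  Jul: +$770.40 → $3,422.76
  Aug: +$770.40 → $4,193.16
  Sep: +$770.40 − $5,814.84 → -$851.28
  Oct: +$770.40 → -$80.88
  Nov: +$770.40 − $1,459.92 → -$770.40
  Dec: +$770.40 → $0.00
Lowest trial balance = -$851.28 (Sep)
Initial deposit = cushion − low point = $770.40 − (-$851.28) = $1,621.68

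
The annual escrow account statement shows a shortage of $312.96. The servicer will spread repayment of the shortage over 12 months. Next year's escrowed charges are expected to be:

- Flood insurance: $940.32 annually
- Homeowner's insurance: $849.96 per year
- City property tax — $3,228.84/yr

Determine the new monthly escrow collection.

$444.34

Flood insurance: $940.32
Homeowner's insurance: $849.96
City property tax: $3,228.84
Total per year = $5,019.12
Base monthly escrow = $5,019.12 / 12 = $418.26
Shortage per month = $312.96 / 12 = $26.08
New monthly escrow = $418.26 + $26.08 = $444.34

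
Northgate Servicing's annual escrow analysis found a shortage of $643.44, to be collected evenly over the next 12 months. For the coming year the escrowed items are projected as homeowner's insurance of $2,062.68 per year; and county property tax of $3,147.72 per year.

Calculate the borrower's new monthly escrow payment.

$487.82

Homeowner's insurance — $2,062.68/yr
County property tax — $3,147.72/yr
Combined annual = $2,062.68 + $3,147.72 = $5,210.40
Monthly escrow = $5,210.40 / 12 = $434.20
Shortage per month = $643.44 ÷ 12 = $53.62
New monthly escrow = $434.20 + $53.62 = $487.82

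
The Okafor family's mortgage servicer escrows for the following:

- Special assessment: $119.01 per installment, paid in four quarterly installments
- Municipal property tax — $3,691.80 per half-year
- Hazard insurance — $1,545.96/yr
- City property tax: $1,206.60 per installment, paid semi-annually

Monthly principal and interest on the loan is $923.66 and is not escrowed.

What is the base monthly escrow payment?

Special assessment — $119.01 × 4 = $476.04 annually
Municipal property tax — $3,691.80 × 2 = $7,383.60 annually
Hazard insurance — $1,545.96 annually
City property tax — $1,206.60 × 2 = $2,413.20 annually
Total per year = $11,818.80
Per month = $11,818.80 / 12 = $984.90

$984.90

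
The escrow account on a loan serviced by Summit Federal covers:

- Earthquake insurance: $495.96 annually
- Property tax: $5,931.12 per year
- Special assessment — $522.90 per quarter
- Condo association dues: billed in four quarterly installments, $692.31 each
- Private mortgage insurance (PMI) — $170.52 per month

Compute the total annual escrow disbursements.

Earthquake insurance: $495.96/yr
Property tax: $5,931.12/yr
Special assessment: $522.90 × 4 = $2,091.60/yr
Condo association dues: $692.31 × 4 = $2,769.24/yr
Private mortgage insurance (PMI): $170.52 × 12 = $2,046.24/yr
Total annual escrow = $13,334.16

$13,334.16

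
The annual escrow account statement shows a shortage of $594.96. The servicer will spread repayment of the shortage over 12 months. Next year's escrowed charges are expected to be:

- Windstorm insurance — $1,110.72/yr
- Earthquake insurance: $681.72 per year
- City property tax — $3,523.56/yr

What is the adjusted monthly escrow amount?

Windstorm insurance = $1,110.72/yr
Earthquake insurance = $681.72/yr
City property tax = $3,523.56/yr
Combined annual = $1,110.72 + $681.72 + $3,523.56 = $5,316.00
Monthly = $5,316.00 / 12 = $443.00
Monthly shortage recovery: $594.96 ÷ 12 = $49.58
New monthly escrow = $443.00 + $49.58 = $492.58

$492.58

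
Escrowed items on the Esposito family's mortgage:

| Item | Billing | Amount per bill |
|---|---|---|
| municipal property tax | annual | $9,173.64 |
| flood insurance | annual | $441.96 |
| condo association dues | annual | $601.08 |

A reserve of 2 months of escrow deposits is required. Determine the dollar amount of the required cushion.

Municipal property tax = $9,173.64 annually
Flood insurance = $441.96 annually
Condo association dues = $601.08 annually
Combined annual = $9,173.64 + $441.96 + $601.08 = $10,216.68
Base monthly escrow = $10,216.68 ÷ 12 = $851.39
Cushion = 2 × $851.39 = $1,702.78

$1,702.78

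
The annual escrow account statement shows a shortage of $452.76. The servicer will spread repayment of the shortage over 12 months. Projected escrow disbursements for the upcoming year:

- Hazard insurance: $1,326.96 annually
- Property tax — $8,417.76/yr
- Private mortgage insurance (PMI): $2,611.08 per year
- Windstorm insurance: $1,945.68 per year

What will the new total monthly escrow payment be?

$1,229.52

Hazard insurance: $1,326.96/yr
Property tax: $8,417.76/yr
Private mortgage insurance (PMI): $2,611.08/yr
Windstorm insurance: $1,945.68/yr
Annual escrow total = $1,326.96 + $8,417.76 + $2,611.08 + $1,945.68 = $14,301.48
Monthly escrow = $14,301.48 ÷ 12 = $1,191.79
Shortage spread = $452.76 / 12 = $37.73/mo
New monthly escrow = $1,191.79 + $37.73 = $1,229.52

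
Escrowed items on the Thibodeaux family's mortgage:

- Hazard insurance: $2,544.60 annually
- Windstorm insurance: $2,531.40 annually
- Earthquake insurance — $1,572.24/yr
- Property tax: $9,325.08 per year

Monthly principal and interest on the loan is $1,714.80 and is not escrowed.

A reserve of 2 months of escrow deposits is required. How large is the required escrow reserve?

Hazard insurance: $2,544.60
Windstorm insurance: $2,531.40
Earthquake insurance: $1,572.24
Property tax: $9,325.08
Combined annual = $15,973.32
Monthly escrow = $15,973.32 / 12 = $1,331.11
Required cushion = 2 × $1,331.11 = $2,662.22

$2,662.22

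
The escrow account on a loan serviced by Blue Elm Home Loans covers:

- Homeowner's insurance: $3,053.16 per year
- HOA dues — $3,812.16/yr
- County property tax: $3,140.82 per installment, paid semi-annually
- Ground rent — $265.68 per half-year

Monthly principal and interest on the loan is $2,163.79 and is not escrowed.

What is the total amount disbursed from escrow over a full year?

Homeowner's insurance = $3,053.16
HOA dues = $3,812.16
County property tax = $3,140.82 × 2 = $6,281.64
Ground rent = $265.68 × 2 = $531.36
Yearly total = $3,053.16 + $3,812.16 + $6,281.64 + $531.36 = $13,678.32

$13,678.32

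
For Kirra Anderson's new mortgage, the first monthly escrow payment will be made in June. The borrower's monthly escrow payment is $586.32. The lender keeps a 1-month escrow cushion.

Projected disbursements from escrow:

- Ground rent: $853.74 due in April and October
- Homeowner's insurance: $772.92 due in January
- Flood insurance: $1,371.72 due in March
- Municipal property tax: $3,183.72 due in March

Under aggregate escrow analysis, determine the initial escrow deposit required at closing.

Cushion = 1 × $586.32 = $586.32
Trial balance (start $0, +$586.32 each month, − disbursements):
  Jun: +$586.32 → $586.32
  Jul: +$586.32 → $1,172.64
  Aug: +$586.32 → $1,758.96
  Sep: +$586.32 → $2,345.28
  Oct: +$586.32 − $853.74 → $2,077.86
  Nov: +$586.32 → $2,664.18
  Dec: +$586.32 → $3,250.50
  Jan: +$586.32 − $772.92 → $3,063.90
  Feb: +$586.32 → $3,650.22
  Mar: +$586.32 − $4,555.44 → -$318.90
  Apr: +$586.32 − $853.74 → -$586.32
  May: +$586.32 → $0.00
Lowest trial balance = -$586.32 (Apr)
Initial deposit = cushion − low point = $586.32 − (-$586.32) = $1,172.64

$1,172.64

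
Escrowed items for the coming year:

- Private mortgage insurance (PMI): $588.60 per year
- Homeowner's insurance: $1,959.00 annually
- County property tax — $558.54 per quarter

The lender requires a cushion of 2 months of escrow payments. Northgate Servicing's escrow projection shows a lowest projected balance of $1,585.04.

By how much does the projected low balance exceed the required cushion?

Private mortgage insurance (PMI): $588.60 annually
Homeowner's insurance: $1,959.00 annually
County property tax: $558.54 × 4 = $2,234.16 annually
Total per year = $588.60 + $1,959.00 + $2,234.16 = $4,781.76
Per month = $4,781.76 / 12 = $398.48
Cushion = 2 × $398.48 = $796.96
Surplus = $1,585.04 − $796.96 = $788.08

$788.08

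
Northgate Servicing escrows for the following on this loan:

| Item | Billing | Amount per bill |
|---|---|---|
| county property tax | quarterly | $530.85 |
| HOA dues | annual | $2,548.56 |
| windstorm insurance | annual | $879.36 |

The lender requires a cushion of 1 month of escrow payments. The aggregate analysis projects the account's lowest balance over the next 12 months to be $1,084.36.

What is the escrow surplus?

County property tax = $530.85 × 4 = $2,123.40 per year
HOA dues = $2,548.56 per year
Windstorm insurance = $879.36 per year
Combined annual = $2,123.40 + $2,548.56 + $879.36 = $5,551.32
Per month = $5,551.32 / 12 = $462.61
Cushion = 1 × $462.61 = $462.61
Excess over cushion: $1,084.36 − $462.61 = $621.75

$621.75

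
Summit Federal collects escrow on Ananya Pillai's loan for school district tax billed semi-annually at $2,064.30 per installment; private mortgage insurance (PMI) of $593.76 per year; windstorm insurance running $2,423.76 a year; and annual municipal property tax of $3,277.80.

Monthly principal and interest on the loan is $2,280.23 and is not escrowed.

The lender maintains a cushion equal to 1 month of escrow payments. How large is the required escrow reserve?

School district tax = $2,064.30 × 2 = $4,128.60 annually
Private mortgage insurance (PMI) = $593.76 annually
Windstorm insurance = $2,423.76 annually
Municipal property tax = $3,277.80 annually
Combined annual = $10,423.92
Monthly escrow = $10,423.92 ÷ 12 = $868.66
Cushion = 1 × $868.66 = $868.66

$868.66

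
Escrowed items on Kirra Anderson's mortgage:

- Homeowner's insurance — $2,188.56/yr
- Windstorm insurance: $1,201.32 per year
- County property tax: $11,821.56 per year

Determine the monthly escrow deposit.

Homeowner's insurance = $2,188.56/yr
Windstorm insurance = $1,201.32/yr
County property tax = $11,821.56/yr
Total annual escrow = $2,188.56 + $1,201.32 + $11,821.56 = $15,211.44
Base monthly escrow = $15,211.44 ÷ 12 = $1,267.62

$1,267.62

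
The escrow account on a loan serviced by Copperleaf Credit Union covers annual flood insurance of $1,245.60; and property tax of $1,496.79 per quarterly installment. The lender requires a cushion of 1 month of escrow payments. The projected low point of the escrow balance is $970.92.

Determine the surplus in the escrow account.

$368.19

Flood insurance — $1,245.60 per year
Property tax — $1,496.79 × 4 = $5,987.16 per year
Combined annual = $1,245.60 + $5,987.16 = $7,232.76
Monthly escrow = $7,232.76 / 12 = $602.73
Cushion = 1 × $602.73 = $602.73
Excess over cushion: $970.92 − $602.73 = $368.19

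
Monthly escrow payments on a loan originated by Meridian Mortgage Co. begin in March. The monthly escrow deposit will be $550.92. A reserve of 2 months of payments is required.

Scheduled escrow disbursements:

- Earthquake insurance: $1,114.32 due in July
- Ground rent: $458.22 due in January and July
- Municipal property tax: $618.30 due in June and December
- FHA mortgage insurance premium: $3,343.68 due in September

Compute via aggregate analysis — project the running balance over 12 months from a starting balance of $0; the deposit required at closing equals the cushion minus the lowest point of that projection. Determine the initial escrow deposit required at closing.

Cushion = 2 × $550.92 = $1,101.84
Trial balance (start $0, +$550.92 each month, − disbursements):
  Mar: +$550.92 → $550.92
  Apr: +$550.92 → $1,101.84
  May: +$550.92 → $1,652.76
  Jun: +$550.92 − $618.30 → $1,585.38
  Jul: +$550.92 − $1,572.54 → $563.76
  Aug: +$550.92 → $1,114.68
  Sep: +$550.92 − $3,343.68 → -$1,678.08
  Oct: +$550.92 → -$1,127.16
  Nov: +$550.92 → -$576.24
  Dec: +$550.92 − $618.30 → -$643.62
  Jan: +$550.92 − $458.22 → -$550.92
  Feb: +$550.92 → $0.00
Lowest trial balance = -$1,678.08 (Sep)
Initial deposit = cushion − low point = $1,101.84 − (-$1,678.08) = $2,779.92

$2,779.92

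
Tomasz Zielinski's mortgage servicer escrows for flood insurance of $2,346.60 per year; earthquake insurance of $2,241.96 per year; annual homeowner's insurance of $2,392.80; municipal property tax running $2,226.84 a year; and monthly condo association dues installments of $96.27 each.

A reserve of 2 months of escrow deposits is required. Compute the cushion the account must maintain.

$1,727.24

Flood insurance = $2,346.60 per year
Earthquake insurance = $2,241.96 per year
Homeowner's insurance = $2,392.80 per year
Municipal property tax = $2,226.84 per year
Condo association dues = $96.27 × 12 = $1,155.24 per year
Combined annual = $2,346.60 + $2,241.96 + $2,392.80 + $2,226.84 + $1,155.24 = $10,363.44
Per month = $10,363.44 / 12 = $863.62
Cushion = 2 × $863.62 = $1,727.24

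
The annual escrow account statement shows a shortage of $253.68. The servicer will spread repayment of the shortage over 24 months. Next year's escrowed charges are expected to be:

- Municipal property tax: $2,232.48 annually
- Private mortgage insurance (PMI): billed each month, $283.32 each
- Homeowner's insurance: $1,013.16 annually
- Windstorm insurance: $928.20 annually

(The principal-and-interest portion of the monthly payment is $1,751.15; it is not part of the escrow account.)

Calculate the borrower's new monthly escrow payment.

Municipal property tax: $2,232.48 per year
Private mortgage insurance (PMI): $283.32 × 12 = $3,399.84 per year
Homeowner's insurance: $1,013.16 per year
Windstorm insurance: $928.20 per year
Combined annual = $2,232.48 + $3,399.84 + $1,013.16 + $928.20 = $7,573.68
Monthly escrow = $7,573.68 / 12 = $631.14
Shortage spread = $253.68 ÷ 24 = $10.57/mo
Adjusted monthly = $631.14 + $10.57 = $641.71

$641.71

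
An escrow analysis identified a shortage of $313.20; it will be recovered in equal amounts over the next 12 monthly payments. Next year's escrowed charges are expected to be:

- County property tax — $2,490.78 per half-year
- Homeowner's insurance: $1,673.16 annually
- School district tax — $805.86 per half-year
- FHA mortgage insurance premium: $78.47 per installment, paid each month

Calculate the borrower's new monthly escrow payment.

$793.44

County property tax — $2,490.78 × 2 = $4,981.56/yr
Homeowner's insurance — $1,673.16/yr
School district tax — $805.86 × 2 = $1,611.72/yr
FHA mortgage insurance premium — $78.47 × 12 = $941.64/yr
Combined annual = $4,981.56 + $1,673.16 + $1,611.72 + $941.64 = $9,208.08
Base monthly escrow = $9,208.08 / 12 = $767.34
Shortage spread = $313.20 / 12 = $26.10/mo
New monthly escrow = $767.34 + $26.10 = $793.44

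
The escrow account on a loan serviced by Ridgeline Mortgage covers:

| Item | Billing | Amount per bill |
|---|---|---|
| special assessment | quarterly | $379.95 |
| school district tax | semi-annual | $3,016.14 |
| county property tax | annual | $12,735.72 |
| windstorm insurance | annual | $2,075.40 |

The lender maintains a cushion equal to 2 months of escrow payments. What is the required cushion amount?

$3,727.20

Special assessment: $379.95 × 4 = $1,519.80/yr
School district tax: $3,016.14 × 2 = $6,032.28/yr
County property tax: $12,735.72/yr
Windstorm insurance: $2,075.40/yr
Yearly total = $1,519.80 + $6,032.28 + $12,735.72 + $2,075.40 = $22,363.20
Monthly escrow = $22,363.20 / 12 = $1,863.60
Required cushion = 2 × $1,863.60 = $3,727.20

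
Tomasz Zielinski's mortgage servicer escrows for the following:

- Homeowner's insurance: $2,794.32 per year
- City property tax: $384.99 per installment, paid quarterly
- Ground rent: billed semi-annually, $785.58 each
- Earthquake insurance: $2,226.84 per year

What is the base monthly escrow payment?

$677.69

Homeowner's insurance: $2,794.32
City property tax: $384.99 × 4 = $1,539.96
Ground rent: $785.58 × 2 = $1,571.16
Earthquake insurance: $2,226.84
Combined annual = $2,794.32 + $1,539.96 + $1,571.16 + $2,226.84 = $8,132.28
Monthly = $8,132.28 / 12 = $677.69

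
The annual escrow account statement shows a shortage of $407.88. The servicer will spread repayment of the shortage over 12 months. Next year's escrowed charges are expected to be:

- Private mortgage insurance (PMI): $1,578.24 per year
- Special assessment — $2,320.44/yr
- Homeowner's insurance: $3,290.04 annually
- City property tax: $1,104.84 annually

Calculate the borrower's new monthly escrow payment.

$725.12

Private mortgage insurance (PMI) = $1,578.24
Special assessment = $2,320.44
Homeowner's insurance = $3,290.04
City property tax = $1,104.84
Total per year = $8,293.56
Monthly = $8,293.56 ÷ 12 = $691.13
Shortage per month = $407.88 / 12 = $33.99
Adjusted monthly = $691.13 + $33.99 = $725.12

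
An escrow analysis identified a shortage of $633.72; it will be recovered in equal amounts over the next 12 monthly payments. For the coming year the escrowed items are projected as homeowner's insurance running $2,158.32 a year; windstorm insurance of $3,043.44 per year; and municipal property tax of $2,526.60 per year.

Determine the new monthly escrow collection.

Homeowner's insurance — $2,158.32
Windstorm insurance — $3,043.44
Municipal property tax — $2,526.60
Yearly total = $2,158.32 + $3,043.44 + $2,526.60 = $7,728.36
Per month = $7,728.36 / 12 = $644.03
Monthly shortage recovery: $633.72 ÷ 12 = $52.81
New monthly escrow = $644.03 + $52.81 = $696.84

$696.84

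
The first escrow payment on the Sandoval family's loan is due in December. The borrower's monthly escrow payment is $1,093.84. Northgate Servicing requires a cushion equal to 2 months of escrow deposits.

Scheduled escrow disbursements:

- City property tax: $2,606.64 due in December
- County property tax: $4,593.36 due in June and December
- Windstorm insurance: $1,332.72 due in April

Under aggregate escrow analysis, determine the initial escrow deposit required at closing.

$8,293.84

Cushion = 2 × $1,093.84 = $2,187.68
Trial balance (start $0, +$1,093.84 each month, − disbursements):
  Dec: +$1,093.84 − $7,200.00 → -$6,106.16
  Jan: +$1,093.84 → -$5,012.32
  Feb: +$1,093.84 → -$3,918.48
  Mar: +$1,093.84 → -$2,824.64
  Apr: +$1,093.84 − $1,332.72 → -$3,063.52
  May: +$1,093.84 → -$1,969.68
  Jun: +$1,093.84 − $4,593.36 → -$5,469.20
  Jul: +$1,093.84 → -$4,375.36
  Aug: +$1,093.84 → -$3,281.52
  Sep: +$1,093.84 → -$2,187.68
  Oct: +$1,093.84 → -$1,093.84
  Nov: +$1,093.84 → $0.00
Lowest trial balance = -$6,106.16 (Dec)
Initial deposit = cushion − low point = $2,187.68 − (-$6,106.16) = $8,293.84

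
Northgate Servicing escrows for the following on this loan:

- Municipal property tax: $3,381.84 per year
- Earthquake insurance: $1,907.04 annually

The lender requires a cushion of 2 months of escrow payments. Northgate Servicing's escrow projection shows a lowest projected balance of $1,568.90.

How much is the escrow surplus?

Municipal property tax = $3,381.84
Earthquake insurance = $1,907.04
Combined annual = $3,381.84 + $1,907.04 = $5,288.88
Base monthly escrow = $5,288.88 / 12 = $440.74
Required reserve = 2 × $440.74 = $881.48
Surplus = $1,568.90 − $881.48 = $687.42

$687.42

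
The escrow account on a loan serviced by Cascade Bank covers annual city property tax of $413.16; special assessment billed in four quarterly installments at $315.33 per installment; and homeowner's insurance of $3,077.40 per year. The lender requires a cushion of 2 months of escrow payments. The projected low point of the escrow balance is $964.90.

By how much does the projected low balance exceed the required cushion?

$172.92

City property tax: $413.16
Special assessment: $315.33 × 4 = $1,261.32
Homeowner's insurance: $3,077.40
Annual escrow total = $413.16 + $1,261.32 + $3,077.40 = $4,751.88
Monthly = $4,751.88 / 12 = $395.99
Required reserve = 2 × $395.99 = $791.98
Surplus = $964.90 − $791.98 = $172.92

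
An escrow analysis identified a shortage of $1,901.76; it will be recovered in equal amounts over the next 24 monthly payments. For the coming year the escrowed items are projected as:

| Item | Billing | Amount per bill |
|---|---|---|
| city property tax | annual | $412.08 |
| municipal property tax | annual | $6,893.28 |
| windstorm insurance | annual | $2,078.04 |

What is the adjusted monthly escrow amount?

$861.19

City property tax = $412.08 annually
Municipal property tax = $6,893.28 annually
Windstorm insurance = $2,078.04 annually
Annual escrow total = $9,383.40
Monthly escrow = $9,383.40 / 12 = $781.95
Shortage per month = $1,901.76 / 24 = $79.24
Adjusted monthly = $781.95 + $79.24 = $861.19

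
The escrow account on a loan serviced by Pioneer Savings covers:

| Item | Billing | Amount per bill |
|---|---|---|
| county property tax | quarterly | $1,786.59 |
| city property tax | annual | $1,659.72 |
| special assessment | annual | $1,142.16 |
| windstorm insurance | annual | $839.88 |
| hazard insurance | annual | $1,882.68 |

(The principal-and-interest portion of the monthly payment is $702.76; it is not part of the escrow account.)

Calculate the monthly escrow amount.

County property tax: $1,786.59 × 4 = $7,146.36 per year
City property tax: $1,659.72 per year
Special assessment: $1,142.16 per year
Windstorm insurance: $839.88 per year
Hazard insurance: $1,882.68 per year
Total per year = $12,670.80
Base monthly escrow = $12,670.80 / 12 = $1,055.90

$1,055.90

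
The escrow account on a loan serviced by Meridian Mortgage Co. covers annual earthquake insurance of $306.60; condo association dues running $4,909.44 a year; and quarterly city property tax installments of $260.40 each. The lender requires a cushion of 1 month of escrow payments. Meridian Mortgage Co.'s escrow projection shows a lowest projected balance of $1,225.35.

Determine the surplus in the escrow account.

Earthquake insurance = $306.60
Condo association dues = $4,909.44
City property tax = $260.40 × 4 = $1,041.60
Combined annual = $6,257.64
Per month = $6,257.64 ÷ 12 = $521.47
Required cushion = 1 × $521.47 = $521.47
Surplus = $1,225.35 − $521.47 = $703.88

$703.88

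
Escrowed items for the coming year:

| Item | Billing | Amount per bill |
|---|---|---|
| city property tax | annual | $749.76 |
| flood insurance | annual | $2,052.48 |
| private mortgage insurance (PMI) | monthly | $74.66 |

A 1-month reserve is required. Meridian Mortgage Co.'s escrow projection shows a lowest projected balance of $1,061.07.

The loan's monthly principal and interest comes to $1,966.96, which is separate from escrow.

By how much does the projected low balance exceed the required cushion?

$752.89

City property tax: $749.76 annually
Flood insurance: $2,052.48 annually
Private mortgage insurance (PMI): $74.66 × 12 = $895.92 annually
Total per year = $749.76 + $2,052.48 + $895.92 = $3,698.16
Monthly escrow = $3,698.16 ÷ 12 = $308.18
Cushion = 1 × $308.18 = $308.18
Excess over cushion: $1,061.07 − $308.18 = $752.89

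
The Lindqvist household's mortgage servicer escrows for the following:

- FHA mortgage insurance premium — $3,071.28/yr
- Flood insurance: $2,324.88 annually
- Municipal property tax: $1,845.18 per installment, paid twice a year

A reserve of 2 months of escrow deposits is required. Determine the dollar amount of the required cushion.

$1,514.42

FHA mortgage insurance premium = $3,071.28/yr
Flood insurance = $2,324.88/yr
Municipal property tax = $1,845.18 × 2 = $3,690.36/yr
Combined annual = $9,086.52
Monthly = $9,086.52 / 12 = $757.21
Cushion = 2 × $757.21 = $1,514.42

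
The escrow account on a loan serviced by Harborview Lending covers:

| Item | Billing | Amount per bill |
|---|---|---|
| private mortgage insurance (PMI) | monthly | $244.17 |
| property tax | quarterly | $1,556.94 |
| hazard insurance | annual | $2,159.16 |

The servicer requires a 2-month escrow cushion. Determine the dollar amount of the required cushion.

Private mortgage insurance (PMI) — $244.17 × 12 = $2,930.04 per year
Property tax — $1,556.94 × 4 = $6,227.76 per year
Hazard insurance — $2,159.16 per year
Total annual escrow = $2,930.04 + $6,227.76 + $2,159.16 = $11,316.96
Per month = $11,316.96 / 12 = $943.08
Required cushion = 2 × $943.08 = $1,886.16

$1,886.16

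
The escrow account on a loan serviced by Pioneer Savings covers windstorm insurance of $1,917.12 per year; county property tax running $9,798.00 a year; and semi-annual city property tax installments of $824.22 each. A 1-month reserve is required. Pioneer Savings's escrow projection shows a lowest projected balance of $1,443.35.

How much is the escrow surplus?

$329.72

Windstorm insurance: $1,917.12/yr
County property tax: $9,798.00/yr
City property tax: $824.22 × 2 = $1,648.44/yr
Total annual escrow = $13,363.56
Per month = $13,363.56 ÷ 12 = $1,113.63
Cushion = 1 × $1,113.63 = $1,113.63
Surplus = $1,443.35 − $1,113.63 = $329.72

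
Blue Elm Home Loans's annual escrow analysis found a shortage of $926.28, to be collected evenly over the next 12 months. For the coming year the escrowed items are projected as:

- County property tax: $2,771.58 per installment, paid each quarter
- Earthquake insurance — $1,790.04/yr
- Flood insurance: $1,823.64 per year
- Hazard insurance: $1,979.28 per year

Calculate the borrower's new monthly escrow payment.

$1,467.13

County property tax: $2,771.58 × 4 = $11,086.32
Earthquake insurance: $1,790.04
Flood insurance: $1,823.64
Hazard insurance: $1,979.28
Combined annual = $16,679.28
Monthly = $16,679.28 / 12 = $1,389.94
Monthly shortage recovery: $926.28 ÷ 12 = $77.19
New monthly escrow = $1,389.94 + $77.19 = $1,467.13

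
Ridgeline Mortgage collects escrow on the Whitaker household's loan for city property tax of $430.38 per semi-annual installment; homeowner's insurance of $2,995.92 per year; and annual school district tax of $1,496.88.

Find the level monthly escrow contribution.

$446.13

City property tax: $430.38 × 2 = $860.76 annually
Homeowner's insurance: $2,995.92 annually
School district tax: $1,496.88 annually
Combined annual = $860.76 + $2,995.92 + $1,496.88 = $5,353.56
Per month = $5,353.56 / 12 = $446.13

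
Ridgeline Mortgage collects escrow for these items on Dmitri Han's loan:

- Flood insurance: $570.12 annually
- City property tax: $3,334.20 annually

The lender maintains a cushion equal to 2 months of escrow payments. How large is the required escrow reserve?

Flood insurance — $570.12 annually
City property tax — $3,334.20 annually
Combined annual = $570.12 + $3,334.20 = $3,904.32
Base monthly escrow = $3,904.32 ÷ 12 = $325.36
Reserve = 2 × $325.36 = $650.72

$650.72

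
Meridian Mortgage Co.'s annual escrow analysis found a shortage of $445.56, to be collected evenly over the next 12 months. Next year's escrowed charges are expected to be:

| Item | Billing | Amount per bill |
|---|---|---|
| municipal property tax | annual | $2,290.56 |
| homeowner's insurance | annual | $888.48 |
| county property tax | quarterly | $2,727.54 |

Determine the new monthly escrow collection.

$1,211.23

Municipal property tax: $2,290.56 annually
Homeowner's insurance: $888.48 annually
County property tax: $2,727.54 × 4 = $10,910.16 annually
Total annual escrow = $14,089.20
Monthly escrow = $14,089.20 / 12 = $1,174.10
Shortage spread = $445.56 / 12 = $37.13/mo
New monthly escrow = $1,174.10 + $37.13 = $1,211.23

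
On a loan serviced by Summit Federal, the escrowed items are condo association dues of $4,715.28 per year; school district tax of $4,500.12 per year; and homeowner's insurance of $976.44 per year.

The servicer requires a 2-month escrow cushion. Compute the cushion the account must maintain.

Condo association dues: $4,715.28 per year
School district tax: $4,500.12 per year
Homeowner's insurance: $976.44 per year
Combined annual = $4,715.28 + $4,500.12 + $976.44 = $10,191.84
Base monthly escrow = $10,191.84 / 12 = $849.32
Cushion = 2 × $849.32 = $1,698.64

$1,698.64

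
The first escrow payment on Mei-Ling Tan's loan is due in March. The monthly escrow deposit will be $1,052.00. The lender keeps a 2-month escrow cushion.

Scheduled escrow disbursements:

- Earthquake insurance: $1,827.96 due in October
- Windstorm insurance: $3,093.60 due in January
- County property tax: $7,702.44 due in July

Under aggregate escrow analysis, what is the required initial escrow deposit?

$4,546.44

Cushion = 2 × $1,052.00 = $2,104.00
Trial balance (start $0, +$1,052.00 each month, − disbursements):
  Mar: +$1,052.00 → $1,052.00
  Apr: +$1,052.00 → $2,104.00
  May: +$1,052.00 → $3,156.00
  Jun: +$1,052.00 → $4,208.00
  Jul: +$1,052.00 − $7,702.44 → -$2,442.44
  Aug: +$1,052.00 → -$1,390.44
  Sep: +$1,052.00 → -$338.44
  Oct: +$1,052.00 − $1,827.96 → -$1,114.40
  Nov: +$1,052.00 → -$62.40
  Dec: +$1,052.00 → $989.60
  Jan: +$1,052.00 − $3,093.60 → -$1,052.00
  Feb: +$1,052.00 → $0.00
Lowest trial balance = -$2,442.44 (Jul)
Initial deposit = cushion − low point = $2,104.00 − (-$2,442.44) = $4,546.44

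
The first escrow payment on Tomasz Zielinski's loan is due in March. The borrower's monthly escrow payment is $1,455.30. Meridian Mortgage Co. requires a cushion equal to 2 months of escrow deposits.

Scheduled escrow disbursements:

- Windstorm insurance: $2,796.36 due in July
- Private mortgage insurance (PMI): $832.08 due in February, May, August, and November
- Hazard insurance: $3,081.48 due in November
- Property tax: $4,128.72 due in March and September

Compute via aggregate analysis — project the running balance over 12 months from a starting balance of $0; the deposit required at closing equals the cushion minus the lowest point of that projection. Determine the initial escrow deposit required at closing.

Cushion = 2 × $1,455.30 = $2,910.60
Trial balance (start $0, +$1,455.30 each month, − disbursements):
  Mar: +$1,455.30 − $4,128.72 → -$2,673.42
  Apr: +$1,455.30 → -$1,218.12
  May: +$1,455.30 − $832.08 → -$594.90
  Jun: +$1,455.30 → $860.40
  Jul: +$1,455.30 − $2,796.36 → -$480.66
  Aug: +$1,455.30 − $832.08 → $142.56
  Sep: +$1,455.30 − $4,128.72 → -$2,530.86
  Oct: +$1,455.30 → -$1,075.56
  Nov: +$1,455.30 − $3,913.56 → -$3,533.82
  Dec: +$1,455.30 → -$2,078.52
  Jan: +$1,455.30 → -$623.22
  Feb: +$1,455.30 − $832.08 → $0.00
Lowest trial balance = -$3,533.82 (Nov)
Initial deposit = cushion − low point = $2,910.60 − (-$3,533.82) = $6,444.42

$6,444.42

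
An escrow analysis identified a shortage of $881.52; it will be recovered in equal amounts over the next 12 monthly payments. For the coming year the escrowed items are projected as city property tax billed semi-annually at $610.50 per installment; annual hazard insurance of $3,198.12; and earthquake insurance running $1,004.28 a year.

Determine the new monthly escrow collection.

City property tax = $610.50 × 2 = $1,221.00 annually
Hazard insurance = $3,198.12 annually
Earthquake insurance = $1,004.28 annually
Annual escrow total = $5,423.40
Monthly escrow = $5,423.40 / 12 = $451.95
Shortage spread = $881.52 ÷ 12 = $73.46/mo
New monthly escrow = $451.95 + $73.46 = $525.41

$525.41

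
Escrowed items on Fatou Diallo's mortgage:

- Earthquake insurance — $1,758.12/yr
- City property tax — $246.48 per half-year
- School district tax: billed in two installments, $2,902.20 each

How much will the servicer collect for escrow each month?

Earthquake insurance — $1,758.12 annually
City property tax — $246.48 × 2 = $492.96 annually
School district tax — $2,902.20 × 2 = $5,804.40 annually
Combined annual = $1,758.12 + $492.96 + $5,804.40 = $8,055.48
Per month = $8,055.48 / 12 = $671.29

$671.29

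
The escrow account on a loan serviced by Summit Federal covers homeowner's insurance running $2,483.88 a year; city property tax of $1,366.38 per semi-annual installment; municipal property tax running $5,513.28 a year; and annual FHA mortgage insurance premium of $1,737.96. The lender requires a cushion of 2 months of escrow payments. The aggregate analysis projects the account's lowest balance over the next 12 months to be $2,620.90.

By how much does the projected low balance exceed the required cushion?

$542.92

Homeowner's insurance — $2,483.88
City property tax — $1,366.38 × 2 = $2,732.76
Municipal property tax — $5,513.28
FHA mortgage insurance premium — $1,737.96
Combined annual = $12,467.88
Per month = $12,467.88 / 12 = $1,038.99
Required cushion = 2 × $1,038.99 = $2,077.98
Excess over cushion: $2,620.90 − $2,077.98 = $542.92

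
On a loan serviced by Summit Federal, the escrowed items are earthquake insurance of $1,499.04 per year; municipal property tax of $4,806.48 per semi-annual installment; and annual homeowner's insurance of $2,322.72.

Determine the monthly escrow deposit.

Earthquake insurance: $1,499.04/yr
Municipal property tax: $4,806.48 × 2 = $9,612.96/yr
Homeowner's insurance: $2,322.72/yr
Combined annual = $13,434.72
Per month = $13,434.72 / 12 = $1,119.56

$1,119.56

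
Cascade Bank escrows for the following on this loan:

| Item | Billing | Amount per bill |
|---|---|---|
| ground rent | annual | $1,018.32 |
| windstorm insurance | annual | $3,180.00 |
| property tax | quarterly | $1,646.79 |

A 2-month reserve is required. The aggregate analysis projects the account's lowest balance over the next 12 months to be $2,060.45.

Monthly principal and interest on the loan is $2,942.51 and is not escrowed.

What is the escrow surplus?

Ground rent — $1,018.32 per year
Windstorm insurance — $3,180.00 per year
Property tax — $1,646.79 × 4 = $6,587.16 per year
Combined annual = $1,018.32 + $3,180.00 + $6,587.16 = $10,785.48
Monthly = $10,785.48 / 12 = $898.79
Cushion = 2 × $898.79 = $1,797.58
Surplus = $2,060.45 − $1,797.58 = $262.87

$262.87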